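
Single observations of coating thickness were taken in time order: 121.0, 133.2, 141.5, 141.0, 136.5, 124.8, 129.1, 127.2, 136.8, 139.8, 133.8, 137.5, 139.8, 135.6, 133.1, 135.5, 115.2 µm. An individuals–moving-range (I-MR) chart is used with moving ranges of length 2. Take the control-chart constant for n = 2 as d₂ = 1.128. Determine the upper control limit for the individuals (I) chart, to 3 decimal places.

149.214

X̄ = (121.0 + 133.2 + 141.5 + 141.0 + 136.5 + 124.8 + 129.1 + 127.2 + 136.8 + 139.8 + 133.8 + 137.5 + 139.8 + 135.6 + 133.1 + 135.5 + 115.2) / 17 = 133.0235
Moving ranges: 12.2, 8.3, 0.5, 4.5, 11.7, 4.3, 1.9, 9.6, 3.0, 6.0, 3.7, 2.3, 4.2, 2.5, 2.4, 20.3; M̄R̄ = 97.4000 / 16 = 6.0875
UCL = X̄ + 3·M̄R̄/d₂ = 133.0235 + 3 × 6.0875 / 1.128 = 149.2137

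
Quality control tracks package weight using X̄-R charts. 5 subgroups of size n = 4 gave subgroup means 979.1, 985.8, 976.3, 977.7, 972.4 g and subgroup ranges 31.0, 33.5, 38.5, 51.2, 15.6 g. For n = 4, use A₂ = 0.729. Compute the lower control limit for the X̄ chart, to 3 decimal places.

X̄̄ = (979.1 + 985.8 + 976.3 + 977.7 + 972.4) / 5 = 4891.3000 / 5 = 978.2600
R̄ = (31.0 + 33.5 + 38.5 + 51.2 + 15.6) / 5 = 169.8000 / 5 = 33.9600
LCL = X̄̄ − A₂·R̄ = 978.2600 − 0.729 × 33.9600 = 953.5032

953.503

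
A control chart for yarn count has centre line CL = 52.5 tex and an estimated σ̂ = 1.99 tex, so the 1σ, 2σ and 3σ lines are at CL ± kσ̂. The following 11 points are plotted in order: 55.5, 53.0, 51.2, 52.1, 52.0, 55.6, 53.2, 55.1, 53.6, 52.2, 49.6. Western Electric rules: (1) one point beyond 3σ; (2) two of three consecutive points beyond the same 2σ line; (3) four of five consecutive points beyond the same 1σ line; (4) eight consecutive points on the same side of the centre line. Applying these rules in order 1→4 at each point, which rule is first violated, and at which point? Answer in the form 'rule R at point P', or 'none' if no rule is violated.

none

Zone of each point (C = within 1σ̂, B = 1σ̂–2σ̂, A = 2σ̂–3σ̂, * = beyond 3σ̂; sign = side of CL): 1:+B, 2:+C, 3:-C, 4:-C, 5:-C, 6:+B, 7:+C, 8:+B, 9:+C, 10:-C, 11:-B
No rule fires across all 11 points.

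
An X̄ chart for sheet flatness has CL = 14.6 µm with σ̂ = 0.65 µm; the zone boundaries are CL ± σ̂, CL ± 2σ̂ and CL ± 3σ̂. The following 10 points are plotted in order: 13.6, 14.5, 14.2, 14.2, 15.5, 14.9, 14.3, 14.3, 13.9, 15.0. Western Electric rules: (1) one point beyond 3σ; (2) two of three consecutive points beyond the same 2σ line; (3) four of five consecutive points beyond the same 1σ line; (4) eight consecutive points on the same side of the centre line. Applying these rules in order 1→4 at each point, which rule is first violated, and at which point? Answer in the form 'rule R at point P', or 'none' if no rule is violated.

none

Zone of each point (C = within 1σ̂, B = 1σ̂–2σ̂, A = 2σ̂–3σ̂, * = beyond 3σ̂; sign = side of CL): 1:-B, 2:-C, 3:-C, 4:-C, 5:+B, 6:+C, 7:-C, 8:-C, 9:-B, 10:+C
No rule fires across all 10 points.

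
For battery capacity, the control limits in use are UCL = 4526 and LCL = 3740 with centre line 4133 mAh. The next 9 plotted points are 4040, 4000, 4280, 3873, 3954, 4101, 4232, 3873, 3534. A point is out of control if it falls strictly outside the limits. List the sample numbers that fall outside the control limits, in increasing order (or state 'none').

9

Compare each point to [3740, 4526]: sample 9 = 3534 < LCL.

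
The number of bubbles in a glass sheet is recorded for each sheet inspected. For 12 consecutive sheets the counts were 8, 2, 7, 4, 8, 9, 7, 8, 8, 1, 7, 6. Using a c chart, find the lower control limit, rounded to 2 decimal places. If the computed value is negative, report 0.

c̄ = (8 + 2 + 7 + 4 + 8 + 9 + 7 + 8 + 8 + 1 + 7 + 6) / 12 = 75 / 12 = 6.2500
LCL = c̄ − 3√c̄ = 6.2500 − 3 × 2.5000 = -1.2500 → 0 (cannot be negative)

0.00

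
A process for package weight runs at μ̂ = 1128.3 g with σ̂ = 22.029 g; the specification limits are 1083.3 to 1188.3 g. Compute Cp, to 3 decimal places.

0.794

Cp = (USL − LSL) / (6σ̂) = (1188.3 − 1083.3) / (6 × 22.029) = 105.0000 / 132.1740 = 0.7944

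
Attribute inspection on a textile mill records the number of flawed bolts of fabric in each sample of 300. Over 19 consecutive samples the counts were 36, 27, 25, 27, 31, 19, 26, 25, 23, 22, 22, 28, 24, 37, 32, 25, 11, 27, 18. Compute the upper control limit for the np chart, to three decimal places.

p̄ = Σdᵢ / (k·n) = 485 / (19 × 300) = 0.08509
UCL = np̄ + 3·√(np̄(1−p̄)) = 25.5263 + 3 × √(25.5263×0.91491) = 25.5263 + 3 × 4.8326 = 40.0242

40.024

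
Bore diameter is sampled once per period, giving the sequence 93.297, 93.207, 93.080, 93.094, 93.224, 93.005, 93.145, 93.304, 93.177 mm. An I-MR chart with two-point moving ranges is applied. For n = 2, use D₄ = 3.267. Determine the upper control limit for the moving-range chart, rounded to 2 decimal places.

Moving ranges: 0.090, 0.127, 0.014, 0.130, 0.219, 0.140, 0.159, 0.127; M̄R̄ = 1.0060 / 8 = 0.1258
UCL_MR = D₄·M̄R̄ = 3.267 × 0.1258 = 0.4108

0.41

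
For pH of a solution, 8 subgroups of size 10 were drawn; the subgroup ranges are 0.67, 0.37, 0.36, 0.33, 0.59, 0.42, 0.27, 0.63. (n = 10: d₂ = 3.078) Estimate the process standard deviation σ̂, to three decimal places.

0.148

R̄ = (0.67 + 0.37 + 0.36 + 0.33 + 0.59 + 0.42 + 0.27 + 0.63) / 8 = 0.4550
σ̂ = R̄ / d₂ = 0.4550 / 3.078 = 0.1478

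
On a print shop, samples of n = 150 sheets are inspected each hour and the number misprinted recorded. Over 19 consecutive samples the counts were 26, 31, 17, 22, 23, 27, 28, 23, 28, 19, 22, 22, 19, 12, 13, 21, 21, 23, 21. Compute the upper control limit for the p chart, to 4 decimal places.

p̄ = Σdᵢ / (k·n) = 418 / (19 × 150) = 0.14667
UCL = p̄ + 3·√(p̄(1−p̄)/n) = 0.14667 + 3 × √(0.14667×0.85333/150) = 0.14667 + 3 × 0.02889 = 0.23332

0.2333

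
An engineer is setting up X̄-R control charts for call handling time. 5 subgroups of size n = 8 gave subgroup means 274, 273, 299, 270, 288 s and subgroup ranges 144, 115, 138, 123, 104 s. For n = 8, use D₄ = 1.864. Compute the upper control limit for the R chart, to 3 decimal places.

232.627

R̄ = (144 + 115 + 138 + 123 + 104) / 5 = 624.0000 / 5 = 124.8000
UCL_R = D₄·R̄ = 1.864 × 124.8000 = 232.6272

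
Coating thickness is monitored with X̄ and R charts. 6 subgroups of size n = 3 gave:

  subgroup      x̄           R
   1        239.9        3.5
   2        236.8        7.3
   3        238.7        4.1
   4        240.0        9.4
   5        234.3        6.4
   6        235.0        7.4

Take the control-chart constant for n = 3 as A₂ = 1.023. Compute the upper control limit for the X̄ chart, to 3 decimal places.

X̄̄ = (239.9 + 236.8 + 238.7 + 240.0 + 234.3 + 235.0) / 6 = 1424.7000 / 6 = 237.4500
R̄ = (3.5 + 7.3 + 4.1 + 9.4 + 6.4 + 7.4) / 6 = 38.1000 / 6 = 6.3500
UCL = X̄̄ + A₂·R̄ = 237.4500 + 1.023 × 6.3500 = 243.9461

243.946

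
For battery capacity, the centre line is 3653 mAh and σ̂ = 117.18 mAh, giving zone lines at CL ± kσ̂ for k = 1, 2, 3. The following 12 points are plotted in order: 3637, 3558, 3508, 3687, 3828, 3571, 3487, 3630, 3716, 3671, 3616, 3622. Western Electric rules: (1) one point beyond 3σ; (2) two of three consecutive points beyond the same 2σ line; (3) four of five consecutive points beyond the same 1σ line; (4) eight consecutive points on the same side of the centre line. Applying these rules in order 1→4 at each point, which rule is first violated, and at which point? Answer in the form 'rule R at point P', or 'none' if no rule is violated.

none

Zone of each point (C = within 1σ̂, B = 1σ̂–2σ̂, A = 2σ̂–3σ̂, * = beyond 3σ̂; sign = side of CL): 1:-C, 2:-C, 3:-B, 4:+C, 5:+B, 6:-C, 7:-B, 8:-C, 9:+C, 10:+C, 11:-C, 12:-C
No rule fires across all 12 points.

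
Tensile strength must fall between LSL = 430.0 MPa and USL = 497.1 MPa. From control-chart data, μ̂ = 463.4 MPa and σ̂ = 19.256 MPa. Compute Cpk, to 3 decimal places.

0.578

Cpu = (USL − μ̂) / (3σ̂) = (497.1 − 463.4) / (3 × 19.256) = 0.5834; Cpl = (μ̂ − LSL) / (3σ̂) = (463.4 − 430.0) / (3 × 19.256) = 0.5782; Cpk = min(Cpu, Cpl) = 0.5782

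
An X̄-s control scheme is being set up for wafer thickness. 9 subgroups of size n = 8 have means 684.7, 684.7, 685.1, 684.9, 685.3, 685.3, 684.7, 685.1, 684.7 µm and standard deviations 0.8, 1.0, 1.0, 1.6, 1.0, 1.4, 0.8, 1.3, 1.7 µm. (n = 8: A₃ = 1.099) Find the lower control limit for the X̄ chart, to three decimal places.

683.650

X̄̄ = (684.7 + 684.7 + 685.1 + 684.9 + 685.3 + 685.3 + 684.7 + 685.1 + 684.7) / 9 = 684.9444
s̄ = (0.8 + 1.0 + 1.0 + 1.6 + 1.0 + 1.4 + 0.8 + 1.3 + 1.7) / 9 = 1.1778
LCL = X̄̄ − A₃·s̄ = 684.9444 − 1.099 × 1.1778 = 683.6501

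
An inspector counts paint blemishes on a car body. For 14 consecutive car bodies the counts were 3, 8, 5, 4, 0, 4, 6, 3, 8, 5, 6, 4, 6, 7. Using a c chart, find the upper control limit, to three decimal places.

11.589

c̄ = (3 + 8 + 5 + 4 + 0 + 4 + 6 + 3 + 8 + 5 + 6 + 4 + 6 + 7) / 14 = 69 / 14 = 4.9286
UCL = c̄ + 3√c̄ = 4.9286 + 3 × √4.9286 = 4.9286 + 3 × 2.2200 = 11.5887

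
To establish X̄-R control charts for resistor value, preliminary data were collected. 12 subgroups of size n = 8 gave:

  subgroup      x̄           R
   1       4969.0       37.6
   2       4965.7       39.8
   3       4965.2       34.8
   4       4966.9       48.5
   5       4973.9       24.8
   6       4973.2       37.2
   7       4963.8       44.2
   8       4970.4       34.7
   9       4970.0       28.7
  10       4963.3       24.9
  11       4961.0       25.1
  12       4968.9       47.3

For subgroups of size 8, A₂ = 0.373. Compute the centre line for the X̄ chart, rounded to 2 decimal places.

X̄̄ = (4969.0 + 4965.7 + 4965.2 + 4966.9 + 4973.9 + 4973.2 + 4963.8 + 4970.4 + 4970.0 + 4963.3 + 4961.0 + 4968.9) / 12 = 59611.3000 / 12 = 4967.6083
CL = X̄̄ = 4967.6083

4967.61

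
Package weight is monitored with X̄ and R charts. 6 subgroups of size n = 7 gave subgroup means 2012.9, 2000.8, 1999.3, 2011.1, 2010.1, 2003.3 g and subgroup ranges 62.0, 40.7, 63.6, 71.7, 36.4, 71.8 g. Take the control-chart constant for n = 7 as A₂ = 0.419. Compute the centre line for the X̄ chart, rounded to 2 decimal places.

2006.25

X̄̄ = (2012.9 + 2000.8 + 1999.3 + 2011.1 + 2010.1 + 2003.3) / 6 = 12037.5000 / 6 = 2006.2500
CL = X̄̄ = 2006.2500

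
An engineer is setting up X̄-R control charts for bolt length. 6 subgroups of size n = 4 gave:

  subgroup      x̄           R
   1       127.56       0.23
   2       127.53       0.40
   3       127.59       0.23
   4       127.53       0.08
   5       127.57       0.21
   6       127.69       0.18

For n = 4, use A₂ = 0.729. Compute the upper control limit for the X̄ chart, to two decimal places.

127.74

X̄̄ = (127.56 + 127.53 + 127.59 + 127.53 + 127.57 + 127.69) / 6 = 765.4700 / 6 = 127.5783
R̄ = (0.23 + 0.40 + 0.23 + 0.08 + 0.21 + 0.18) / 6 = 1.3300 / 6 = 0.2217
UCL = X̄̄ + A₂·R̄ = 127.5783 + 0.729 × 0.2217 = 127.7399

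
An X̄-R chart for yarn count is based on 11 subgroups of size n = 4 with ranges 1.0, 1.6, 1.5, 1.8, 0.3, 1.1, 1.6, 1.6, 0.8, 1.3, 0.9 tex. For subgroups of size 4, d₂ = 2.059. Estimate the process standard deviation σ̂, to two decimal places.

0.60

R̄ = (1.0 + 1.6 + 1.5 + 1.8 + 0.3 + 1.1 + 1.6 + 1.6 + 0.8 + 1.3 + 0.9) / 11 = 1.2273
σ̂ = R̄ / d₂ = 1.2273 / 2.059 = 0.5961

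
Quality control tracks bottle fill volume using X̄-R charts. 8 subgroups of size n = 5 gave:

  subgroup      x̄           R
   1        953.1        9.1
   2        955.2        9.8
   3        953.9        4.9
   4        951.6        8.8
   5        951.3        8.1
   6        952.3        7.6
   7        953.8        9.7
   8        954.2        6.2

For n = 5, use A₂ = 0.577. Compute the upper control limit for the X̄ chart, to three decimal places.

X̄̄ = (953.1 + 955.2 + 953.9 + 951.6 + 951.3 + 952.3 + 953.8 + 954.2) / 8 = 7625.4000 / 8 = 953.1750
R̄ = (9.1 + 9.8 + 4.9 + 8.8 + 8.1 + 7.6 + 9.7 + 6.2) / 8 = 64.2000 / 8 = 8.0250
UCL = X̄̄ + A₂·R̄ = 953.1750 + 0.577 × 8.0250 = 957.8054

957.805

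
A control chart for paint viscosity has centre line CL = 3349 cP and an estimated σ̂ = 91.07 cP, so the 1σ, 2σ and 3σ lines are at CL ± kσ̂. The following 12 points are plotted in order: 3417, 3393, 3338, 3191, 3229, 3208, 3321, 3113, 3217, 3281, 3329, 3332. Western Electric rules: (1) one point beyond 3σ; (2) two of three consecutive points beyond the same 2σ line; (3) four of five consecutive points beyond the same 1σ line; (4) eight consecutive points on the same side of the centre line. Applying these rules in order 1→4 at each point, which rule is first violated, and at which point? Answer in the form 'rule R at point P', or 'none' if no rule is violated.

Zone of each point (C = within 1σ̂, B = 1σ̂–2σ̂, A = 2σ̂–3σ̂, * = beyond 3σ̂; sign = side of CL): 1:+C, 2:+C, 3:-C, 4:-B, 5:-B, 6:-B, 7:-C, 8:-A, 9:-B, 10:-C, 11:-C, 12:-C
Rule 3 (four of five consecutive points beyond the same 1σ limit) is satisfied at point 8.

rule 3 at point 8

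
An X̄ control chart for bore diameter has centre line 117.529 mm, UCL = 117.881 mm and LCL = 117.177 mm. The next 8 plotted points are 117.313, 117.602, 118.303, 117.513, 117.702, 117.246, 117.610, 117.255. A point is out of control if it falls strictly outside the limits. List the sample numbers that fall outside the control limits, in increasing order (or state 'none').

Compare each point to [117.177, 117.881]: sample 3 = 118.303 > UCL.

3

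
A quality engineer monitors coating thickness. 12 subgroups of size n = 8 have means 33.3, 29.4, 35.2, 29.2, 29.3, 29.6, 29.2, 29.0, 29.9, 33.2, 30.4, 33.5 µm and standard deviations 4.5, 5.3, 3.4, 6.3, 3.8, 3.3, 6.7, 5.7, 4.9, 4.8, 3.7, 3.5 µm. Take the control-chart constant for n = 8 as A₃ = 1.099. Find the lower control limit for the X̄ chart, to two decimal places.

X̄̄ = (33.3 + 29.4 + 35.2 + 29.2 + 29.3 + 29.6 + 29.2 + 29.0 + 29.9 + 33.2 + 30.4 + 33.5) / 12 = 30.9333
s̄ = (4.5 + 5.3 + 3.4 + 6.3 + 3.8 + 3.3 + 6.7 + 5.7 + 4.9 + 4.8 + 3.7 + 3.5) / 12 = 4.6583
LCL = X̄̄ − A₃·s̄ = 30.9333 − 1.099 × 4.6583 = 25.8138

25.81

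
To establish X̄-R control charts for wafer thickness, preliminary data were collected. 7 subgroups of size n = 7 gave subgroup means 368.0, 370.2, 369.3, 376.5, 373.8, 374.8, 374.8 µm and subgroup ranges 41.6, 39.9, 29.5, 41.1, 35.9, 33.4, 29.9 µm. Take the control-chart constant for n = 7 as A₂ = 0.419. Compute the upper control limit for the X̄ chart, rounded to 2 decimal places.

X̄̄ = (368.0 + 370.2 + 369.3 + 376.5 + 373.8 + 374.8 + 374.8) / 7 = 2607.4000 / 7 = 372.4857
R̄ = (41.6 + 39.9 + 29.5 + 41.1 + 35.9 + 33.4 + 29.9) / 7 = 251.3000 / 7 = 35.9000
UCL = X̄̄ + A₂·R̄ = 372.4857 + 0.419 × 35.9000 = 387.5278

387.53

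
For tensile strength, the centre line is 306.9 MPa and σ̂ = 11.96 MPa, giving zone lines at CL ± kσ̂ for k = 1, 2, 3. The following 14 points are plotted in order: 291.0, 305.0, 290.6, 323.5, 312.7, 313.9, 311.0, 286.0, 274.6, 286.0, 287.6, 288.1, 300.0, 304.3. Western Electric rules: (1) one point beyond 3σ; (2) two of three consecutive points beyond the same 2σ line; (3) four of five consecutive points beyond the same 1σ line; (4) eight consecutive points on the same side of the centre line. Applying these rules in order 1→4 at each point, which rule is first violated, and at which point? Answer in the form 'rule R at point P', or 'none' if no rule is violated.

rule 3 at point 11

Zone of each point (C = within 1σ̂, B = 1σ̂–2σ̂, A = 2σ̂–3σ̂, * = beyond 3σ̂; sign = side of CL): 1:-B, 2:-C, 3:-B, 4:+B, 5:+C, 6:+C, 7:+C, 8:-B, 9:-A, 10:-B, 11:-B, 12:-B, 13:-C, 14:-C
Rule 3 (four of five consecutive points beyond the same 1σ limit) is satisfied at point 11.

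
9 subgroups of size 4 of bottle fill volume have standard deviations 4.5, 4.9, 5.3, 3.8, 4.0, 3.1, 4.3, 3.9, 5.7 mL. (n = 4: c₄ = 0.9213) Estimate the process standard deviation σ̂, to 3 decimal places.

s̄ = (4.5 + 4.9 + 5.3 + 3.8 + 4.0 + 3.1 + 4.3 + 3.9 + 5.7) / 9 = 4.3889
σ̂ = s̄ / c₄ = 4.3889 / 0.9213 = 4.7638

4.764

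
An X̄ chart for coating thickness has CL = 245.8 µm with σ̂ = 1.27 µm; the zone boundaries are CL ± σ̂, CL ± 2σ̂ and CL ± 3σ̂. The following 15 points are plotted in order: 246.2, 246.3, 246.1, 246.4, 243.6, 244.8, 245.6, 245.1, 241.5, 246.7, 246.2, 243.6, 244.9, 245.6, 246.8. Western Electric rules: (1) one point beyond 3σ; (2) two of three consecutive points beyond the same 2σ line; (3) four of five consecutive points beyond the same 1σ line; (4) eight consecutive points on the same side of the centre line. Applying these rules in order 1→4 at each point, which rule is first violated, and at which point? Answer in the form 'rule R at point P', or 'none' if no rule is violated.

Zone of each point (C = within 1σ̂, B = 1σ̂–2σ̂, A = 2σ̂–3σ̂, * = beyond 3σ̂; sign = side of CL): 1:+C, 2:+C, 3:+C, 4:+C, 5:-B, 6:-C, 7:-C, 8:-C, 9:-*, 10:+C, 11:+C, 12:-B, 13:-C, 14:-C, 15:+C
Rule 1 (one point beyond the 3σ limits) is satisfied at point 9.

rule 1 at point 9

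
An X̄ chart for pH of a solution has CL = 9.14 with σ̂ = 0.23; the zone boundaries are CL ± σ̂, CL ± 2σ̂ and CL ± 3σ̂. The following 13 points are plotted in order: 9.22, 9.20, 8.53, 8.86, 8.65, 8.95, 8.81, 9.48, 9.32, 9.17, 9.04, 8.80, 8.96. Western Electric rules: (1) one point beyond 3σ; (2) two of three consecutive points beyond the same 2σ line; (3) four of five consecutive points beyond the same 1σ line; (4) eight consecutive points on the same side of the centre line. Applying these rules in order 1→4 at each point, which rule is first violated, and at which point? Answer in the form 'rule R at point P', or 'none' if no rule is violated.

Zone of each point (C = within 1σ̂, B = 1σ̂–2σ̂, A = 2σ̂–3σ̂, * = beyond 3σ̂; sign = side of CL): 1:+C, 2:+C, 3:-A, 4:-B, 5:-A, 6:-C, 7:-B, 8:+B, 9:+C, 10:+C, 11:-C, 12:-B, 13:-C
Rule 2 (two of three consecutive points beyond the same 2σ limit) is satisfied at point 5.

rule 2 at point 5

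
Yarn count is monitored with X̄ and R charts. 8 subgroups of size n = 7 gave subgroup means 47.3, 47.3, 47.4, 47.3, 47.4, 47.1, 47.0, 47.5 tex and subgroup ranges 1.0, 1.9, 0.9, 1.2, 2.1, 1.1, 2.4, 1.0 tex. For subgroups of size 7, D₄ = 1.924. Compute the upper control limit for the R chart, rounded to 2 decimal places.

R̄ = (1.0 + 1.9 + 0.9 + 1.2 + 2.1 + 1.1 + 2.4 + 1.0) / 8 = 11.6000 / 8 = 1.4500
UCL_R = D₄·R̄ = 1.924 × 1.4500 = 2.7898

2.79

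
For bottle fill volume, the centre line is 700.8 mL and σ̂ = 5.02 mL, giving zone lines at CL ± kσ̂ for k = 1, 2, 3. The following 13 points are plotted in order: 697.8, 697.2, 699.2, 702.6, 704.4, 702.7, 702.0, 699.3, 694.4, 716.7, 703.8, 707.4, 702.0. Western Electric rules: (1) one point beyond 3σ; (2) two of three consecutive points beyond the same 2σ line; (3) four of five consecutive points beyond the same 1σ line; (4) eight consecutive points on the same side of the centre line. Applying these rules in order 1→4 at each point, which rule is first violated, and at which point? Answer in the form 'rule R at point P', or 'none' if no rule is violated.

Zone of each point (C = within 1σ̂, B = 1σ̂–2σ̂, A = 2σ̂–3σ̂, * = beyond 3σ̂; sign = side of CL): 1:-C, 2:-C, 3:-C, 4:+C, 5:+C, 6:+C, 7:+C, 8:-C, 9:-B, 10:+*, 11:+C, 12:+B, 13:+C
Rule 1 (one point beyond the 3σ limits) is satisfied at point 10.

rule 1 at point 10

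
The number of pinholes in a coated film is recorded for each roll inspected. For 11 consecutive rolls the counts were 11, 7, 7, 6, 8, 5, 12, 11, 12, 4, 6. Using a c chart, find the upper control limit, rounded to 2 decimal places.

16.62

c̄ = (11 + 7 + 7 + 6 + 8 + 5 + 12 + 11 + 12 + 4 + 6) / 11 = 89 / 11 = 8.0909
UCL = c̄ + 3√c̄ = 8.0909 + 3 × √8.0909 = 8.0909 + 3 × 2.8445 = 16.6243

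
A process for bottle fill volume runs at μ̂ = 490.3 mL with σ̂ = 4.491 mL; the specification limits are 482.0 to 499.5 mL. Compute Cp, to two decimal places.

0.65

Cp = (USL − LSL) / (6σ̂) = (499.5 − 482.0) / (6 × 4.491) = 17.5000 / 26.9460 = 0.6494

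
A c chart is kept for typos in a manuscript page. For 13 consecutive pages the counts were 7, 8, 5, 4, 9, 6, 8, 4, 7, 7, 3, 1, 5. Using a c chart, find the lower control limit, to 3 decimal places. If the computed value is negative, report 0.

c̄ = (7 + 8 + 5 + 4 + 9 + 6 + 8 + 4 + 7 + 7 + 3 + 1 + 5) / 13 = 74 / 13 = 5.6923
LCL = c̄ − 3√c̄ = 5.6923 − 3 × 2.3859 = -1.4653 → 0 (cannot be negative)

0.000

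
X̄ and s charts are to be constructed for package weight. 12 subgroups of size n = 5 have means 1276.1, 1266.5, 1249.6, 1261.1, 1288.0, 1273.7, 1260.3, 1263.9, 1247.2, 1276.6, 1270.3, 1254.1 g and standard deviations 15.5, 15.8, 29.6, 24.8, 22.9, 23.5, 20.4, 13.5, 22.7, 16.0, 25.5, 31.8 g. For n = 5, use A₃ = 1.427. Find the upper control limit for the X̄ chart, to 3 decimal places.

X̄̄ = (1276.1 + 1266.5 + 1249.6 + 1261.1 + 1288.0 + 1273.7 + 1260.3 + 1263.9 + 1247.2 + 1276.6 + 1270.3 + 1254.1) / 12 = 1265.6167
s̄ = (15.5 + 15.8 + 29.6 + 24.8 + 22.9 + 23.5 + 20.4 + 13.5 + 22.7 + 16.0 + 25.5 + 31.8) / 12 = 21.8333
UCL = X̄̄ + A₃·s̄ = 1265.6167 + 1.427 × 21.8333 = 1296.7728

1296.773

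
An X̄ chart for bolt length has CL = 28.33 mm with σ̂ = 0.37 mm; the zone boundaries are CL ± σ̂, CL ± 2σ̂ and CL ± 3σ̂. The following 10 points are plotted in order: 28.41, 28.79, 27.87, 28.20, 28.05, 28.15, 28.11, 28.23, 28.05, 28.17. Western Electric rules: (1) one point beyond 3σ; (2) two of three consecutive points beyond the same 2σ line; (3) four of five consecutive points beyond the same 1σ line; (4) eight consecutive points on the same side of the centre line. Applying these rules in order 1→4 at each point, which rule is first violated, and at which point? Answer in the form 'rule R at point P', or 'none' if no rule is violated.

Zone of each point (C = within 1σ̂, B = 1σ̂–2σ̂, A = 2σ̂–3σ̂, * = beyond 3σ̂; sign = side of CL): 1:+C, 2:+B, 3:-B, 4:-C, 5:-C, 6:-C, 7:-C, 8:-C, 9:-C, 10:-C
Rule 4 (eight consecutive points on the same side of the centre line) is satisfied at point 10.

rule 4 at point 10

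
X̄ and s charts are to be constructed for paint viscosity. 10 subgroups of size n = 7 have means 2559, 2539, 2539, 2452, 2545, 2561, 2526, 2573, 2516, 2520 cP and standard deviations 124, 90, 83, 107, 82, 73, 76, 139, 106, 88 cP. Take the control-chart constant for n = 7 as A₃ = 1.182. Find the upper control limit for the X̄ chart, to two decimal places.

2647.42

X̄̄ = (2559 + 2539 + 2539 + 2452 + 2545 + 2561 + 2526 + 2573 + 2516 + 2520) / 10 = 2533.0000
s̄ = (124 + 90 + 83 + 107 + 82 + 73 + 76 + 139 + 106 + 88) / 10 = 96.8000
UCL = X̄̄ + A₃·s̄ = 2533.0000 + 1.182 × 96.8000 = 2647.4176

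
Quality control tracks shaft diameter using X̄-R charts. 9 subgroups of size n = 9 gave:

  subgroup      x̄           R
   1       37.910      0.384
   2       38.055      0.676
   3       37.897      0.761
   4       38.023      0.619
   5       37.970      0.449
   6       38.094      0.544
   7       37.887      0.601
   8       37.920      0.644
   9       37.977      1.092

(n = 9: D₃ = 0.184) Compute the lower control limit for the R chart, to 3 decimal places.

R̄ = (0.384 + 0.676 + 0.761 + 0.619 + 0.449 + 0.544 + 0.601 + 0.644 + 1.092) / 9 = 5.7700 / 9 = 0.6411
LCL_R = D₃·R̄ = 0.184 × 0.6411 = 0.1180

0.118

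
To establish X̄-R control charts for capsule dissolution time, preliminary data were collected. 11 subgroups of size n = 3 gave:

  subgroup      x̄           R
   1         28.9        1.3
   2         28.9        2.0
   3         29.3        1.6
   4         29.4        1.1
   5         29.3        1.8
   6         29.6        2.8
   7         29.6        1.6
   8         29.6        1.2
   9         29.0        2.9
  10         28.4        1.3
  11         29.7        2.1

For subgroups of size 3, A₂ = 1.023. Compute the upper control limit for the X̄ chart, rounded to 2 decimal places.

X̄̄ = (28.9 + 28.9 + 29.3 + 29.4 + 29.3 + 29.6 + 29.6 + 29.6 + 29.0 + 28.4 + 29.7) / 11 = 321.7000 / 11 = 29.2455
R̄ = (1.3 + 2.0 + 1.6 + 1.1 + 1.8 + 2.8 + 1.6 + 1.2 + 2.9 + 1.3 + 2.1) / 11 = 19.7000 / 11 = 1.7909
UCL = X̄̄ + A₂·R̄ = 29.2455 + 1.023 × 1.7909 = 31.0776

31.08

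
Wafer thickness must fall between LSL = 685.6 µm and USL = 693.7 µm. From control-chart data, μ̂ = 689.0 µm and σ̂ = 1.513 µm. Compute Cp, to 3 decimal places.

Cp = (USL − LSL) / (6σ̂) = (693.7 − 685.6) / (6 × 1.513) = 8.1000 / 9.0780 = 0.8923

0.892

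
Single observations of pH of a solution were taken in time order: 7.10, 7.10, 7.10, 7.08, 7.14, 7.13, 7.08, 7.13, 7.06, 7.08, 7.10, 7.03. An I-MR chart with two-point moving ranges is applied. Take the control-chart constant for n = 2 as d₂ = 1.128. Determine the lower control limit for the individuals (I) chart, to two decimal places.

7.00

X̄ = (7.10 + 7.10 + 7.10 + 7.08 + 7.14 + 7.13 + 7.08 + 7.13 + 7.06 + 7.08 + 7.10 + 7.03) / 12 = 7.0942
Moving ranges: 0.00, 0.00, 0.02, 0.06, 0.01, 0.05, 0.05, 0.07, 0.02, 0.02, 0.07; M̄R̄ = 0.3700 / 11 = 0.0336
LCL = X̄ − 3·M̄R̄/d₂ = 7.0942 − 3 × 0.0336 / 1.128 = 7.0047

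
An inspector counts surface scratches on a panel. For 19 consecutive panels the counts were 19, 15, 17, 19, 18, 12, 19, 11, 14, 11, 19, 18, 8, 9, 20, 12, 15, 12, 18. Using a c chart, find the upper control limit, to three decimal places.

c̄ = (19 + 15 + 17 + 19 + 18 + 12 + 19 + 11 + 14 + 11 + 19 + 18 + 8 + 9 + 20 + 12 + 15 + 12 + 18) / 19 = 286 / 19 = 15.0526
UCL = c̄ + 3√c̄ = 15.0526 + 3 × √15.0526 = 15.0526 + 3 × 3.8798 = 26.6919

26.692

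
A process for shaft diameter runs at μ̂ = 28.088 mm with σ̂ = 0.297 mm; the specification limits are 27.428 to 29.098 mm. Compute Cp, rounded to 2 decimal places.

0.94

Cp = (USL − LSL) / (6σ̂) = (29.098 − 27.428) / (6 × 0.297) = 1.6700 / 1.7820 = 0.9371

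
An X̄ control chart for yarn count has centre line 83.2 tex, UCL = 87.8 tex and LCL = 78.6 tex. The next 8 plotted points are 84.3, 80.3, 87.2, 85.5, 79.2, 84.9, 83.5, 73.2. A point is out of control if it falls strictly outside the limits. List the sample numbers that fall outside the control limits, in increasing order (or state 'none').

8

Compare each point to [78.6, 87.8]: sample 8 = 73.2 < LCL.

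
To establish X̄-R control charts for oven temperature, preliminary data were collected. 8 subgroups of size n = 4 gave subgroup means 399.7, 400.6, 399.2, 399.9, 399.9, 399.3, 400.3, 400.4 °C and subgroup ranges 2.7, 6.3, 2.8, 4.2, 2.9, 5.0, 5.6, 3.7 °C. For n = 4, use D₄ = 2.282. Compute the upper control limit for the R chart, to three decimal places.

9.470

R̄ = (2.7 + 6.3 + 2.8 + 4.2 + 2.9 + 5.0 + 5.6 + 3.7) / 8 = 33.2000 / 8 = 4.1500
UCL_R = D₄·R̄ = 2.282 × 4.1500 = 9.4703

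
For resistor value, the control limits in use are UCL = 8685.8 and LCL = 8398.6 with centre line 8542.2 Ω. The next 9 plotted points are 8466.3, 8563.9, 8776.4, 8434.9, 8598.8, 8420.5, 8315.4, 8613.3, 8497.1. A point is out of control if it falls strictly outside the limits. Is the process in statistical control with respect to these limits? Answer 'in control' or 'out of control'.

Compare each point to [8398.6, 8685.8]: sample 3 = 8776.4 > UCL; sample 7 = 8315.4 < LCL.

out of control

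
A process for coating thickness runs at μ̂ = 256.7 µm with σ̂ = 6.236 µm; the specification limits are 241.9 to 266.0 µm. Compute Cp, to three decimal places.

Cp = (USL − LSL) / (6σ̂) = (266.0 − 241.9) / (6 × 6.236) = 24.1000 / 37.4160 = 0.6441

0.644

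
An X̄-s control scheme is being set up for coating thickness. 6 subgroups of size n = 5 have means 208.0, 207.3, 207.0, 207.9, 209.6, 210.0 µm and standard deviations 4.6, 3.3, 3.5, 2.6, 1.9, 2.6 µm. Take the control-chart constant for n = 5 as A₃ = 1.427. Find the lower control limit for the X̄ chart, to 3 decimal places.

X̄̄ = (208.0 + 207.3 + 207.0 + 207.9 + 209.6 + 210.0) / 6 = 208.3000
s̄ = (4.6 + 3.3 + 3.5 + 2.6 + 1.9 + 2.6) / 6 = 3.0833
LCL = X̄̄ − A₃·s̄ = 208.3000 − 1.427 × 3.0833 = 203.9001

203.900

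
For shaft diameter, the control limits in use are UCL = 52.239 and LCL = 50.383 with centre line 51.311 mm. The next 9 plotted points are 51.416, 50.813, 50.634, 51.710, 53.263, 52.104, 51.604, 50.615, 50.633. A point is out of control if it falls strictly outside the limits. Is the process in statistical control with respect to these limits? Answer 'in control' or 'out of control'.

out of control

Compare each point to [50.383, 52.239]: sample 5 = 53.263 > UCL.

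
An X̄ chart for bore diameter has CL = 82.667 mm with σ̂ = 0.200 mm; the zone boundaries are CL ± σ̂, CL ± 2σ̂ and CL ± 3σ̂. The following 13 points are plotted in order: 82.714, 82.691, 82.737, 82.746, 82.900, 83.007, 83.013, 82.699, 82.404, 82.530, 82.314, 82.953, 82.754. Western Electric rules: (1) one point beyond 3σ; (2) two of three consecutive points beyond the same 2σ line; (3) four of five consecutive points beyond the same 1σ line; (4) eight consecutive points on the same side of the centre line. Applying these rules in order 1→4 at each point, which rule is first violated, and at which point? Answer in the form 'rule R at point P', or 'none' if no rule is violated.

Zone of each point (C = within 1σ̂, B = 1σ̂–2σ̂, A = 2σ̂–3σ̂, * = beyond 3σ̂; sign = side of CL): 1:+C, 2:+C, 3:+C, 4:+C, 5:+B, 6:+B, 7:+B, 8:+C, 9:-B, 10:-C, 11:-B, 12:+B, 13:+C
Rule 4 (eight consecutive points on the same side of the centre line) is satisfied at point 8.

rule 4 at point 8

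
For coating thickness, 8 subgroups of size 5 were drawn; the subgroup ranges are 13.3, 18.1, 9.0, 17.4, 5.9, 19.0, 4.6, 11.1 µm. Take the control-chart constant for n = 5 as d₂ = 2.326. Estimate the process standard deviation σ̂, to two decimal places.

R̄ = (13.3 + 18.1 + 9.0 + 17.4 + 5.9 + 19.0 + 4.6 + 11.1) / 8 = 12.3000
σ̂ = R̄ / d₂ = 12.3000 / 2.326 = 5.2880

5.29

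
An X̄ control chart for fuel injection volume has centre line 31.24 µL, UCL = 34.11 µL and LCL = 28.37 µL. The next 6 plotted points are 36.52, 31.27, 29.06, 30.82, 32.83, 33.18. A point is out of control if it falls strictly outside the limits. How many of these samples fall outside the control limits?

1

Compare each point to [28.37, 34.11]: sample 1 = 36.52 > UCL.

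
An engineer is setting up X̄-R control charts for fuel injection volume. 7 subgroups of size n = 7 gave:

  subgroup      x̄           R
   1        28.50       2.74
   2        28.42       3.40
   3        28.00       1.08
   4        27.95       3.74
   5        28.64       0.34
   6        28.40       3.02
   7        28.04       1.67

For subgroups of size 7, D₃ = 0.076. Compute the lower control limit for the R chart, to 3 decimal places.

0.174

R̄ = (2.74 + 3.40 + 1.08 + 3.74 + 0.34 + 3.02 + 1.67) / 7 = 15.9900 / 7 = 2.2843
LCL_R = D₃·R̄ = 0.076 × 2.2843 = 0.1736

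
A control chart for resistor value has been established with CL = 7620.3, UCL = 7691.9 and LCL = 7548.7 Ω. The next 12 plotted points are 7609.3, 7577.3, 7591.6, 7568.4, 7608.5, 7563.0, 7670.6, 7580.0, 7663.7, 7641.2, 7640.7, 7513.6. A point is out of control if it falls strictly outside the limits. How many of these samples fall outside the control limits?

Compare each point to [7548.7, 7691.9]: sample 12 = 7513.6 < LCL.

1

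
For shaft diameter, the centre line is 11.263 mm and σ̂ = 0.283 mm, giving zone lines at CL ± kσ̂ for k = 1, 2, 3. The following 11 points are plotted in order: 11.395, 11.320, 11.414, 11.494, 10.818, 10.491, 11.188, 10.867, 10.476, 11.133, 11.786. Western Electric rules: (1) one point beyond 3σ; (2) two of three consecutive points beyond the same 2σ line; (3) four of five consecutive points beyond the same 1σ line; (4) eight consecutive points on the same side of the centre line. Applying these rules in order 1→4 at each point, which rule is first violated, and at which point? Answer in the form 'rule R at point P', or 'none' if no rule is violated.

Zone of each point (C = within 1σ̂, B = 1σ̂–2σ̂, A = 2σ̂–3σ̂, * = beyond 3σ̂; sign = side of CL): 1:+C, 2:+C, 3:+C, 4:+C, 5:-B, 6:-A, 7:-C, 8:-B, 9:-A, 10:-C, 11:+B
Rule 3 (four of five consecutive points beyond the same 1σ limit) is satisfied at point 9.

rule 3 at point 9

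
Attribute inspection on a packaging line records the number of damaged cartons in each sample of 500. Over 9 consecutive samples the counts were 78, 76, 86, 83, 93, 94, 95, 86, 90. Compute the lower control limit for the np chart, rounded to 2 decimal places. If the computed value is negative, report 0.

p̄ = Σdᵢ / (k·n) = 781 / (9 × 500) = 0.17356
LCL = np̄ − 3·√(np̄(1−p̄)) = 86.7778 − 3 × 8.4686 = 61.3720

61.37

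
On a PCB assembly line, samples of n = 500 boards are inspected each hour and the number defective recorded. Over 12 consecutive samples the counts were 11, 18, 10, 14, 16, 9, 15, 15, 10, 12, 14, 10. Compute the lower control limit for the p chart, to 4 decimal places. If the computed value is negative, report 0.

0.0045

p̄ = Σdᵢ / (k·n) = 154 / (12 × 500) = 0.02567
LCL = p̄ − 3·√(p̄(1−p̄)/n) = 0.02567 − 3 × 0.00707 = 0.00445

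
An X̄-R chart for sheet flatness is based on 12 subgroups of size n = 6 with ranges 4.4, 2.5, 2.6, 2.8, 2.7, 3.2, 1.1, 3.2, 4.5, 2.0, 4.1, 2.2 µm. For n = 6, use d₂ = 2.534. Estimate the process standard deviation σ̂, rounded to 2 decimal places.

1.16

R̄ = (4.4 + 2.5 + 2.6 + 2.8 + 2.7 + 3.2 + 1.1 + 3.2 + 4.5 + 2.0 + 4.1 + 2.2) / 12 = 2.9417
σ̂ = R̄ / d₂ = 2.9417 / 2.534 = 1.1609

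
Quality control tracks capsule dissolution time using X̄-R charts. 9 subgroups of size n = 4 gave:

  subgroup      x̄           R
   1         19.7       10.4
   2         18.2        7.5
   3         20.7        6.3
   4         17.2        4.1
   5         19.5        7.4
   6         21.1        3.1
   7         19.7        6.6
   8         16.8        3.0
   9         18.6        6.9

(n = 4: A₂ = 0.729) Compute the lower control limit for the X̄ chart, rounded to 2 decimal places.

14.58

X̄̄ = (19.7 + 18.2 + 20.7 + 17.2 + 19.5 + 21.1 + 19.7 + 16.8 + 18.6) / 9 = 171.5000 / 9 = 19.0556
R̄ = (10.4 + 7.5 + 6.3 + 4.1 + 7.4 + 3.1 + 6.6 + 3.0 + 6.9) / 9 = 55.3000 / 9 = 6.1444
LCL = X̄̄ − A₂·R̄ = 19.0556 − 0.729 × 6.1444 = 14.5763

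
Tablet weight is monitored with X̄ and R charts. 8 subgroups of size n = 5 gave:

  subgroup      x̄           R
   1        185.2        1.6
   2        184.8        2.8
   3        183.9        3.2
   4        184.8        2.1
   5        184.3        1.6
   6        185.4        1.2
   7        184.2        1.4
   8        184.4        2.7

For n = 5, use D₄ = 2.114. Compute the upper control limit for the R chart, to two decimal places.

R̄ = (1.6 + 2.8 + 3.2 + 2.1 + 1.6 + 1.2 + 1.4 + 2.7) / 8 = 16.6000 / 8 = 2.0750
UCL_R = D₄·R̄ = 2.114 × 2.0750 = 4.3865

4.39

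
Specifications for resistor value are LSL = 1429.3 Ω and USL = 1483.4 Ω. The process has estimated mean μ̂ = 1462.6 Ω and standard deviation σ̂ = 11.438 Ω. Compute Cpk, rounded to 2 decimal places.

Cpu = (USL − μ̂) / (3σ̂) = (1483.4 − 1462.6) / (3 × 11.438) = 0.6062; Cpl = (μ̂ − LSL) / (3σ̂) = (1462.6 − 1429.3) / (3 × 11.438) = 0.9704; Cpk = min(Cpu, Cpl) = 0.6062

0.61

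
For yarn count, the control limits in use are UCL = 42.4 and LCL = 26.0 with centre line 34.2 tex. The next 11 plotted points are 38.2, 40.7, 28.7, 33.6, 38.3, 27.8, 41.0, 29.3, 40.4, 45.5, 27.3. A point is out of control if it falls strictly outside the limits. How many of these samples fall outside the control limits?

Compare each point to [26.0, 42.4]: sample 10 = 45.5 > UCL.

1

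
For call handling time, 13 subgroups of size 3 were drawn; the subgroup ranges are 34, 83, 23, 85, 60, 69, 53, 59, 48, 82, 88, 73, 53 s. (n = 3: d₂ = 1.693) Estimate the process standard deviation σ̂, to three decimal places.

R̄ = (34 + 83 + 23 + 85 + 60 + 69 + 53 + 59 + 48 + 82 + 88 + 73 + 53) / 13 = 62.3077
σ̂ = R̄ / d₂ = 62.3077 / 1.693 = 36.8031

36.803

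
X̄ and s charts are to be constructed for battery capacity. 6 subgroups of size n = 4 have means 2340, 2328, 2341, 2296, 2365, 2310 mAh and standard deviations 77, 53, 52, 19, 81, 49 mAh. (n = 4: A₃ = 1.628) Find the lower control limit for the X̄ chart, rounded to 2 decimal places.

X̄̄ = (2340 + 2328 + 2341 + 2296 + 2365 + 2310) / 6 = 2330.0000
s̄ = (77 + 53 + 52 + 19 + 81 + 49) / 6 = 55.1667
LCL = X̄̄ − A₃·s̄ = 2330.0000 − 1.628 × 55.1667 = 2240.1887

2240.19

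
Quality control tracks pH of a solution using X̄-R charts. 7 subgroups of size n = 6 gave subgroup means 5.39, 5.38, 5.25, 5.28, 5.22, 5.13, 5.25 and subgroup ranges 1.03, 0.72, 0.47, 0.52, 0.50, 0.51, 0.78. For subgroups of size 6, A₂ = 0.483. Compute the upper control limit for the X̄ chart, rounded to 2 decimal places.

X̄̄ = (5.39 + 5.38 + 5.25 + 5.28 + 5.22 + 5.13 + 5.25) / 7 = 36.9000 / 7 = 5.2714
R̄ = (1.03 + 0.72 + 0.47 + 0.52 + 0.50 + 0.51 + 0.78) / 7 = 4.5300 / 7 = 0.6471
UCL = X̄̄ + A₂·R̄ = 5.2714 + 0.483 × 0.6471 = 5.5840

5.58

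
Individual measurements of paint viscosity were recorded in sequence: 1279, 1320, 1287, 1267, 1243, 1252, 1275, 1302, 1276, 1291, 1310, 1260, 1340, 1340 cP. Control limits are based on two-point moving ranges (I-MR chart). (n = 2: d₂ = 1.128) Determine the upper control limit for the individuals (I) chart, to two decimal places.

1363.80

X̄ = (1279 + 1320 + 1287 + 1267 + 1243 + 1252 + 1275 + 1302 + 1276 + 1291 + 1310 + 1260 + 1340 + 1340) / 14 = 1288.7143
Moving ranges: 41, 33, 20, 24, 9, 23, 27, 26, 15, 19, 50, 80, 0; M̄R̄ = 367.0000 / 13 = 28.2308
UCL = X̄ + 3·M̄R̄/d₂ = 1288.7143 + 3 × 28.2308 / 1.128 = 1363.7961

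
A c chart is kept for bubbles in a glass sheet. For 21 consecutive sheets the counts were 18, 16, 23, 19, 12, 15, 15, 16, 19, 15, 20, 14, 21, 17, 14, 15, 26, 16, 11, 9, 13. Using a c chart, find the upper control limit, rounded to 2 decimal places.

c̄ = (18 + 16 + 23 + 19 + 12 + 15 + 15 + 16 + 19 + 15 + 20 + 14 + 21 + 17 + 14 + 15 + 26 + 16 + 11 + 9 + 13) / 21 = 344 / 21 = 16.3810
UCL = c̄ + 3√c̄ = 16.3810 + 3 × √16.3810 = 16.3810 + 3 × 4.0473 = 28.5230

28.52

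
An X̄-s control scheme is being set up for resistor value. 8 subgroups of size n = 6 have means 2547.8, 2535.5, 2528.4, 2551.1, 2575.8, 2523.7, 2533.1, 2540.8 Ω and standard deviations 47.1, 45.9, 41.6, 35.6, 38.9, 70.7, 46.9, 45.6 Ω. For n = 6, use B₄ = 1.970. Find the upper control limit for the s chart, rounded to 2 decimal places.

s̄ = (47.1 + 45.9 + 41.6 + 35.6 + 38.9 + 70.7 + 46.9 + 45.6) / 8 = 46.5375
UCL_s = B₄·s̄ = 1.970 × 46.5375 = 91.6789

91.68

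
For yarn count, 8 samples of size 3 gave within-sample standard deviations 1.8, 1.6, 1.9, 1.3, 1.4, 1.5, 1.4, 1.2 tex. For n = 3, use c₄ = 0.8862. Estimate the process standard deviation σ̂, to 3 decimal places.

s̄ = (1.8 + 1.6 + 1.9 + 1.3 + 1.4 + 1.5 + 1.4 + 1.2) / 8 = 1.5125
σ̂ = s̄ / c₄ = 1.5125 / 0.8862 = 1.7067

1.707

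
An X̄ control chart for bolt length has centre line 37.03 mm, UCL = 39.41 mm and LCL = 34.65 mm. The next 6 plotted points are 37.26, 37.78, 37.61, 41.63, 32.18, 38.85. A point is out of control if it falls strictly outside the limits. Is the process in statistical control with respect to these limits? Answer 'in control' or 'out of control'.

Compare each point to [34.65, 39.41]: sample 4 = 41.63 > UCL; sample 5 = 32.18 < LCL.

out of control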